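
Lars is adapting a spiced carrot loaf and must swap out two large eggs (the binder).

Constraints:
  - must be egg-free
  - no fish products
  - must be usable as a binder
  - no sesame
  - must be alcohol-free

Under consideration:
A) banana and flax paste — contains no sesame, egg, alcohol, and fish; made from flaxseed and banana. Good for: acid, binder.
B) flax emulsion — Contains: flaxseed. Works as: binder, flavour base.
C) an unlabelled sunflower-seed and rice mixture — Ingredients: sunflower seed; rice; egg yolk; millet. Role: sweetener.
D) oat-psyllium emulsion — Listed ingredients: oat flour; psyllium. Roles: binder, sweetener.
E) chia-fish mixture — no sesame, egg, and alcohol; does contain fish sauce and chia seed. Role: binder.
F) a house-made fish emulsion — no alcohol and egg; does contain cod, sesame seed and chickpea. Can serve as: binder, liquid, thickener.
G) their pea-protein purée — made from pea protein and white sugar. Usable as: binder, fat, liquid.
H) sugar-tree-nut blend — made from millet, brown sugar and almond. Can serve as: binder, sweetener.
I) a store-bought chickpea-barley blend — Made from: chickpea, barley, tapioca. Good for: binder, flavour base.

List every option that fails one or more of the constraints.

A: all constraints satisfied — OK
B: all constraints satisfied — keep
C: not usable as a binder; has egg yolk, so not egg-free — reject
D: only oat flour and psyllium; none excluded — OK
E: has fish sauce, so not fish-free — out
F: has cod, so not fish-free; has sesame seed, so not sesame-free — reject
G: no sesame, no alcohol — keep
H: all constraints satisfied — OK
I: only barley, tapioca and chickpea; none excluded — OK

C, E, F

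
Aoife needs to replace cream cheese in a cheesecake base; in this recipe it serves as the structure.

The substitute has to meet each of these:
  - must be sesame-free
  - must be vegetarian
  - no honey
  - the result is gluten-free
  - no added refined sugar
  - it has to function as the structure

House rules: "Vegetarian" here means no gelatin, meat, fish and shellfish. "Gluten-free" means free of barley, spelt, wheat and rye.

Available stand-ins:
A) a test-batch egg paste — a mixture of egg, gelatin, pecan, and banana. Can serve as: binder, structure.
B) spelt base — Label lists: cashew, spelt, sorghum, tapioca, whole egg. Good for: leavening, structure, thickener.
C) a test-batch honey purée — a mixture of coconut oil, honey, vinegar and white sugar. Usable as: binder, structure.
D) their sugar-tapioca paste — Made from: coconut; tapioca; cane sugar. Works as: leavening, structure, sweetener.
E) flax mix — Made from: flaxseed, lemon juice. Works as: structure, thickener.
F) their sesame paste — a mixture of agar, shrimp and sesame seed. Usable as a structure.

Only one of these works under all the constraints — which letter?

A: has gelatin, so not vegetarian — reject
B: has spelt, so not gluten-free — no
C: has honey, so not honey-free; has white sugar, so not no-added-sugar — out
D: has cane sugar, so not no-added-sugar — out
E: nothing on the exclusion list — OK
F: has shrimp, so not vegetarian; has sesame seed, so not sesame-free — no

E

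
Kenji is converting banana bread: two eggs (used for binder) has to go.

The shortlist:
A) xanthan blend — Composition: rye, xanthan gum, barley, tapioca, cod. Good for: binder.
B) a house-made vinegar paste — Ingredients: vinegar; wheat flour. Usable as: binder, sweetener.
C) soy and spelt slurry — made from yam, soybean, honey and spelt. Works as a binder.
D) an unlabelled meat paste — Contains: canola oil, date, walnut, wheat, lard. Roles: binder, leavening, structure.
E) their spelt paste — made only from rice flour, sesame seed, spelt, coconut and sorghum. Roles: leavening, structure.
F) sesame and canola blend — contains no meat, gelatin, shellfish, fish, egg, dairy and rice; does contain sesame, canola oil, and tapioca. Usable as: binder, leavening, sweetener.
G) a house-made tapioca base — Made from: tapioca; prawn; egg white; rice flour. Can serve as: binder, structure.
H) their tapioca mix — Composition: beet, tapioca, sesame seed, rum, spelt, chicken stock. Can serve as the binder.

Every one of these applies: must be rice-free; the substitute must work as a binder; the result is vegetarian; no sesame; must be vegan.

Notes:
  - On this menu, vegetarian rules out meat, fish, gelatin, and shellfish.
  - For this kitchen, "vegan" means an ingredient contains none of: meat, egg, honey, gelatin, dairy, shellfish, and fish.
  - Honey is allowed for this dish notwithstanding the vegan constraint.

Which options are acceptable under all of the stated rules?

A: has cod, so not vegetarian; has cod, so not vegan — no
B: only wheat flour and vinegar; none excluded — OK
C: honey is permitted under the vegan carve-out; nothing else excluded — OK
D: has lard, so not vegetarian; has lard, so not vegan — no
E: not usable as a binder; has rice flour, so not rice-free (and 1 more) — reject
F: has sesame, so not sesame-free — out
G: has prawn, so not vegetarian; has egg white, so not vegan (and 1 more) — reject
H: has chicken stock, so not vegetarian; has chicken stock, so not vegan (and 1 more) — reject

B, C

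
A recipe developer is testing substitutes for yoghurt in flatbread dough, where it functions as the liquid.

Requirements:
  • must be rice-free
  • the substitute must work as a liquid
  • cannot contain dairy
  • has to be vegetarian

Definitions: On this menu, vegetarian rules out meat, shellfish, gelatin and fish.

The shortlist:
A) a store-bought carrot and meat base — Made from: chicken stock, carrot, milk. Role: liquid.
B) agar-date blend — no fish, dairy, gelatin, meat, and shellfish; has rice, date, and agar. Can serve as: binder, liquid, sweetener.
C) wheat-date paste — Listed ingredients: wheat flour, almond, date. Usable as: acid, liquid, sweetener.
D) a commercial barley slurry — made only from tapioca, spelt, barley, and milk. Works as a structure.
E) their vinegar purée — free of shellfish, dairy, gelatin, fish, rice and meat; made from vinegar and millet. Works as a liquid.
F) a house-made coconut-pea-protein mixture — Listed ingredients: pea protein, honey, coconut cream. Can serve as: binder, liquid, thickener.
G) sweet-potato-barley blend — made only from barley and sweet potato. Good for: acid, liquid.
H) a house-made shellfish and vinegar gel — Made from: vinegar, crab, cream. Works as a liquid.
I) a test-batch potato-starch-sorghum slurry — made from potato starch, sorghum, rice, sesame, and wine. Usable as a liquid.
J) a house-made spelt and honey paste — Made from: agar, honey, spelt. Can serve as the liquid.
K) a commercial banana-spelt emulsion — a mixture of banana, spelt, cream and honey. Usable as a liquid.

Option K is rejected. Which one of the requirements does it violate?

dairy-free

usable as a liquid: satisfied
vegetarian: satisfied
rice-free: satisfied
dairy-free: has cream — fails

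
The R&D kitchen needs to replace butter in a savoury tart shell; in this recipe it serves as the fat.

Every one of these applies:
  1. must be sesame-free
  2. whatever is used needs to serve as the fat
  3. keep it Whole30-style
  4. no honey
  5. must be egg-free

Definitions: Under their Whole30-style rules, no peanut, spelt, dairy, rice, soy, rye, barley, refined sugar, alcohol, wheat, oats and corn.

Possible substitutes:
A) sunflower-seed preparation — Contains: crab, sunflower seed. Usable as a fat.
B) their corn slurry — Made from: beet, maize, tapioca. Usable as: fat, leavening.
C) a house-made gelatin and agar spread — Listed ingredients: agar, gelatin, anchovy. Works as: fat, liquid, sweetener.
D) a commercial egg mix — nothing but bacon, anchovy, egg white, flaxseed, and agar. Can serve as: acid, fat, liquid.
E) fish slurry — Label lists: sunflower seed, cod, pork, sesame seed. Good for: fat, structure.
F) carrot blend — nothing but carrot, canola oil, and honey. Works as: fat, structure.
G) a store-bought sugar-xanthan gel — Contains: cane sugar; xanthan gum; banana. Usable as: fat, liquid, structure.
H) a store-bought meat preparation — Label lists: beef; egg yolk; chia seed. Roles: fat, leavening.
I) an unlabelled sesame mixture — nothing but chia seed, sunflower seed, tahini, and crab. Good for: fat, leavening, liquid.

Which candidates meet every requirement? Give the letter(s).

A, C

A: works as a fat, no egg, no sesame — valid
B: has maize, so not Whole30-style — reject
C: every rule checks out — keep
D: has egg white, so not egg-free — out
E: has sesame seed, so not sesame-free — out
F: has honey, so not honey-free — reject
G: has cane sugar, so not Whole30-style — out
H: has egg yolk, so not egg-free — reject
I: has tahini, so not sesame-free — reject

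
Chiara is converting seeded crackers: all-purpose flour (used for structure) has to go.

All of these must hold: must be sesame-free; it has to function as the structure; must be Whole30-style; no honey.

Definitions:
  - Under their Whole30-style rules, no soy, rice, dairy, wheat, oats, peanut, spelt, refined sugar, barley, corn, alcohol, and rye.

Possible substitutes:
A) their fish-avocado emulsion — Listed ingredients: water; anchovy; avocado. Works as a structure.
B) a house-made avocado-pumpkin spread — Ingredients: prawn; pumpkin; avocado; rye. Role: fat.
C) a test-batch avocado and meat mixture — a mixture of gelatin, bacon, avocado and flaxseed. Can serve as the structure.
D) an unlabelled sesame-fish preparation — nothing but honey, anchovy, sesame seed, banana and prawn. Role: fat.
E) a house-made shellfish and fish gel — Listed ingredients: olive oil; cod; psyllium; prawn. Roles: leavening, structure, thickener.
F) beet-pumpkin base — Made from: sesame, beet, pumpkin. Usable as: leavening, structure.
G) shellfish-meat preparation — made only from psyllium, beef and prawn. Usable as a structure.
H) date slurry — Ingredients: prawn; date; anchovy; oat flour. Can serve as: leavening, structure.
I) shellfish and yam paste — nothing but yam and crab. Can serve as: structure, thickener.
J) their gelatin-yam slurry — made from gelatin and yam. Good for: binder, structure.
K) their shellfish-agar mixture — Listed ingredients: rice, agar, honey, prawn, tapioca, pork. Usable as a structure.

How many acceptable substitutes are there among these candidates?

6

A: nothing on the exclusion list — valid
B: not usable as a structure; has rye, so not Whole30-style — out
C: gelatin and bacon etc. — none of it excluded — valid
D: not usable as a structure; has honey, so not honey-free (and 1 more) — out
E: nothing on the exclusion list — keep
F: has sesame, so not sesame-free — reject
G: only beef, prawn, and psyllium; none excluded — valid
H: has oat flour, so not Whole30-style — reject
I: no honey, Whole30-style — keep
J: nothing on the exclusion list — valid
K: has rice, so not Whole30-style; has honey, so not honey-free — reject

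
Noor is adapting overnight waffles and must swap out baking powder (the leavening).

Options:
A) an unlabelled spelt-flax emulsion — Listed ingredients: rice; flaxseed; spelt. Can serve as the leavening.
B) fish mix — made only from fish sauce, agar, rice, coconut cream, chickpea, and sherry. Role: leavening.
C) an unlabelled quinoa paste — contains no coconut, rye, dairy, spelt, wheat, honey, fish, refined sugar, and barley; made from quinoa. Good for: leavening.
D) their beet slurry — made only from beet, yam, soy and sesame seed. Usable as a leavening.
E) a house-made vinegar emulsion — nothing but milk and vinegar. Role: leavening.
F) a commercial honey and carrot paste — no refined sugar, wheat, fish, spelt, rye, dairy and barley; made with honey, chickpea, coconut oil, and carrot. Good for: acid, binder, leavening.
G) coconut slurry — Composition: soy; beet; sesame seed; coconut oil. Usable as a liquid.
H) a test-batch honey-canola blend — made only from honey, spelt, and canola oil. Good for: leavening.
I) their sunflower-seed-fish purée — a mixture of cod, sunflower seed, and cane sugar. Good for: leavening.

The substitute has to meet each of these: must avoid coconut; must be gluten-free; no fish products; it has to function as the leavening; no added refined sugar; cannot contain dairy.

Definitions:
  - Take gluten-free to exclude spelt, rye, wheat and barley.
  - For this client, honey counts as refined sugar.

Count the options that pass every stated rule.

A: has spelt, so not gluten-free — no
B: has fish sauce, so not fish-free; has coconut cream, so not coconut-free — no
C: all constraints satisfied — OK
D: sesame seed and soy etc. — none of it excluded — keep
E: has milk, so not dairy-free — out
F: has honey, so not no-added-sugar; has coconut oil, so not coconut-free — reject
G: not usable as a leavening; has coconut oil, so not coconut-free — no
H: has spelt, so not gluten-free; has honey, so not no-added-sugar — reject
I: has cod, so not fish-free; has cane sugar, so not no-added-sugar — out

2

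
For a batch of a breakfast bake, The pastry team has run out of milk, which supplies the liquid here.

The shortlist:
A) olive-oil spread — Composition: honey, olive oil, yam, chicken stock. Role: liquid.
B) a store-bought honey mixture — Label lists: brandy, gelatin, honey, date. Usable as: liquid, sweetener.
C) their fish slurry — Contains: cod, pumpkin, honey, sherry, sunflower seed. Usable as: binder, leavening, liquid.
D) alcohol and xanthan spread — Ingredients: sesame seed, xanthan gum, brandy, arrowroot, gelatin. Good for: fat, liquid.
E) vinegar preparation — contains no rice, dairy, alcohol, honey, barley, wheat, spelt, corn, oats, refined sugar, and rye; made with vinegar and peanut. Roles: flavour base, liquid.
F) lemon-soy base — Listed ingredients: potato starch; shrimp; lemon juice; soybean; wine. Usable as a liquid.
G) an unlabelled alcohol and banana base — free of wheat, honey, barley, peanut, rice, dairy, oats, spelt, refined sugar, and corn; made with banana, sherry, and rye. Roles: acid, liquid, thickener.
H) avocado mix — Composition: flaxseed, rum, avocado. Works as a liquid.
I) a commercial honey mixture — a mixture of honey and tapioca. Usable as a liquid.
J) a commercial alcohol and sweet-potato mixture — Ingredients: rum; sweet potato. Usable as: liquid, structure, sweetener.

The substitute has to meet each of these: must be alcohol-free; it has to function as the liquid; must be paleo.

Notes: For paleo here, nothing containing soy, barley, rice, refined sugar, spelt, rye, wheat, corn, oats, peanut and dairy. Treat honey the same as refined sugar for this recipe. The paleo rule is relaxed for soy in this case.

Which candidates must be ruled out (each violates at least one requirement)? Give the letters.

A: has honey, so not paleo — out
B: has honey, so not paleo; has brandy, so not alcohol-free — out
C: has honey, so not paleo; has sherry, so not alcohol-free — reject
D: has brandy, so not alcohol-free — out
E: has peanut, so not paleo — out
F: has wine, so not alcohol-free — no
G: has rye, so not paleo; has sherry, so not alcohol-free — out
H: has rum, so not alcohol-free — out
I: has honey, so not paleo — no
J: has rum, so not alcohol-free — reject

A, B, C, D, E, F, G, H, I, J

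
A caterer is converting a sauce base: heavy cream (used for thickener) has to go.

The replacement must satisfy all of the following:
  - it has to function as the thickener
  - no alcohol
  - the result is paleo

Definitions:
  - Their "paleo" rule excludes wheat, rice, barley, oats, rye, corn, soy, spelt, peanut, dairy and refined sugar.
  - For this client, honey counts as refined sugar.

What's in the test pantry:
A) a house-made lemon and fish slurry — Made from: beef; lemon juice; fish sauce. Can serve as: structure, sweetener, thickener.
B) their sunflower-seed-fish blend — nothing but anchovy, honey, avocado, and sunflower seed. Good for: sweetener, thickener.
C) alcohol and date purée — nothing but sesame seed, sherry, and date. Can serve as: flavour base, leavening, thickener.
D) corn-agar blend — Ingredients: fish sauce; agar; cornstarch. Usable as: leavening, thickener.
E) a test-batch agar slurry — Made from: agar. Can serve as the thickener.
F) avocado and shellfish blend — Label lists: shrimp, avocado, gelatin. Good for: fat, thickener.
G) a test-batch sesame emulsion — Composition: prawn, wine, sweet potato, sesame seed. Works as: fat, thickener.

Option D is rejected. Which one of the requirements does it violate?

paleo

usable as a thickener: satisfied
paleo: has cornstarch — fails
alcohol-free: satisfied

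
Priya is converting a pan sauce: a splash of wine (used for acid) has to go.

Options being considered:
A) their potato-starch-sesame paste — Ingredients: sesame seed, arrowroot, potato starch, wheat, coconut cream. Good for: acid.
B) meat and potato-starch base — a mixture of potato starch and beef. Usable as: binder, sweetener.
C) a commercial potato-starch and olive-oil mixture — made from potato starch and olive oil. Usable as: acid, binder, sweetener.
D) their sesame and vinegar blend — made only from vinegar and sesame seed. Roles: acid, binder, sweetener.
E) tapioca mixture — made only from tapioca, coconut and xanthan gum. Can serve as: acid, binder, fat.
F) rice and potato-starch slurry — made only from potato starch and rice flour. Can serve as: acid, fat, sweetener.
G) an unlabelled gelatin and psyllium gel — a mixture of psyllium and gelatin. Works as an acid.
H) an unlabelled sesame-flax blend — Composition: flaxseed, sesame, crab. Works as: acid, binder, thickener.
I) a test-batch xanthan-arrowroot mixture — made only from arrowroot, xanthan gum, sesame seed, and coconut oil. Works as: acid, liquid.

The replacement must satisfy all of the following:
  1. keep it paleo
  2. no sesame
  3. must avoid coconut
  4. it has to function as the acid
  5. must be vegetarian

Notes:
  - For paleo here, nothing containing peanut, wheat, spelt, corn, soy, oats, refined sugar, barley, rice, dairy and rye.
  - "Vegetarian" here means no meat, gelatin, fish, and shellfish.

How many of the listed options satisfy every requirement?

1

A: has wheat, so not paleo; has sesame seed, so not sesame-free (and 1 more) — out
B: not usable as an acid; has beef, so not vegetarian — no
C: paleo, no sesame — valid
D: has sesame seed, so not sesame-free — no
E: has coconut, so not coconut-free — reject
F: has rice flour, so not paleo — reject
G: has gelatin, so not vegetarian — reject
H: has crab, so not vegetarian; has sesame, so not sesame-free — no
I: has sesame seed, so not sesame-free; has coconut oil, so not coconut-free — no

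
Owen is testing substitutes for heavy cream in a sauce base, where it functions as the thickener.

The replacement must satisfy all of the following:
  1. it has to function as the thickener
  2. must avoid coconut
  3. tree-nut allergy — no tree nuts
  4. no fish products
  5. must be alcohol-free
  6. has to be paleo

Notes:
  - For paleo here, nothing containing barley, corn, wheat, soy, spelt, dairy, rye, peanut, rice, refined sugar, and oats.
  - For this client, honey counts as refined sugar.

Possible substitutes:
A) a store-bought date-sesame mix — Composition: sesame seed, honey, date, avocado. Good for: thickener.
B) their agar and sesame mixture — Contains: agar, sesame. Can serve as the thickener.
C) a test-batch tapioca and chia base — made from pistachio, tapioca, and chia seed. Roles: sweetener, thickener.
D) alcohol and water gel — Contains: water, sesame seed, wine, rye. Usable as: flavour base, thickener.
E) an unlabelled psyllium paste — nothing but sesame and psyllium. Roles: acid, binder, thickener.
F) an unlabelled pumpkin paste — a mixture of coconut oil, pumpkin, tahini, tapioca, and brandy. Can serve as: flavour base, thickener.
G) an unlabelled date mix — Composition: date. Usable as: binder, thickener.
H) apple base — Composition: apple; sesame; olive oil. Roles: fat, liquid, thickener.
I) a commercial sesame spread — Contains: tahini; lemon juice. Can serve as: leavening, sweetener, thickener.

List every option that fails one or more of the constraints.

A: has honey, so not paleo — reject
B: only sesame and agar; none excluded — OK
C: has pistachio, so not tree-nut-free — no
D: has rye, so not paleo; has wine, so not alcohol-free — reject
E: nothing on the exclusion list — keep
F: has brandy, so not alcohol-free; has coconut oil, so not coconut-free — out
G: only date; none excluded — keep
H: only sesame, olive oil, and apple; none excluded — valid
I: only tahini and lemon juice; none excluded — keep

A, C, D, F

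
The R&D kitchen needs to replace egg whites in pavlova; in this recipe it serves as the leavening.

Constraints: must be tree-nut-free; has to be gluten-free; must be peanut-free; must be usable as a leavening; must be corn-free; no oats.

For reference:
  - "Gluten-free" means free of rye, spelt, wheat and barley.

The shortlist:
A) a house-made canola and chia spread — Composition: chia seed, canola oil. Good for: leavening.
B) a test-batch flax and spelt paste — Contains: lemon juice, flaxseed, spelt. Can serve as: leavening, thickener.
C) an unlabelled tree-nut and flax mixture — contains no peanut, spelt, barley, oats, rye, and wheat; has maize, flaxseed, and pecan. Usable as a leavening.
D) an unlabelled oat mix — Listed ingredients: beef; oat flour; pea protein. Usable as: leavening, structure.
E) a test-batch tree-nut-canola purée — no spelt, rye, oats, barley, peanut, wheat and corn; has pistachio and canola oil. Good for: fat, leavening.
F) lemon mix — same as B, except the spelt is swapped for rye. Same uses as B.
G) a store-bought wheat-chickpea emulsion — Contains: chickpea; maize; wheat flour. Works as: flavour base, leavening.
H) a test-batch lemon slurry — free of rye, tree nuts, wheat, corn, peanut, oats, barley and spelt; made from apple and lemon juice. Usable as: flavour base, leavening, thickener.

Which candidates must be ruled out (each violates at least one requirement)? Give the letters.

B, C, D, E, F, G

A: only canola oil and chia seed; none excluded — valid
B: has spelt, so not gluten-free — out
C: has maize, so not corn-free; has pecan, so not tree-nut-free — reject
D: has oat flour, so not oat-free — no
E: has pistachio, so not tree-nut-free — no
F: has rye, so not gluten-free — reject
G: has wheat flour, so not gluten-free; has maize, so not corn-free — reject
H: nothing on the exclusion list — OK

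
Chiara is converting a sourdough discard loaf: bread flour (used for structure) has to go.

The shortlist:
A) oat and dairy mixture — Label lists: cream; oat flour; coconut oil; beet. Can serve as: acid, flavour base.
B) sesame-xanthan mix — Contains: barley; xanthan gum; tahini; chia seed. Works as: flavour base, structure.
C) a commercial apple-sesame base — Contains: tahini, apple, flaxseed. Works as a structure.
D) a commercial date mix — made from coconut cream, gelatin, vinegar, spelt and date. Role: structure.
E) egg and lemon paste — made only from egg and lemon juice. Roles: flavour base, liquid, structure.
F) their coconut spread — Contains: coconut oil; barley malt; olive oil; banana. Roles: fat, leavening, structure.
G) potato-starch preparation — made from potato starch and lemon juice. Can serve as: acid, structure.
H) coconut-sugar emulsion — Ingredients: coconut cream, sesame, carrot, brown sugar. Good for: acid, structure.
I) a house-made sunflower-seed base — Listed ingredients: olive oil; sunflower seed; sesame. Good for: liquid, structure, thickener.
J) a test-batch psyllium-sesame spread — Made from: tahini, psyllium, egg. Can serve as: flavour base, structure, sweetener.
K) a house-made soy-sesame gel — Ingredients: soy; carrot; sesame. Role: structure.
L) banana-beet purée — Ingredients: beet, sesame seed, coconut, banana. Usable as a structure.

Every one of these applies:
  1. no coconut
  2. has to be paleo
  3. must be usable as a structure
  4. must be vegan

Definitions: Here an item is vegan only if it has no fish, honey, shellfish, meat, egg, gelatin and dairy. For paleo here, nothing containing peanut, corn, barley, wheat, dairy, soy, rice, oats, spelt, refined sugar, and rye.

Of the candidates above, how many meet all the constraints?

3

A: not usable as a structure; has cream, so not vegan (and 2 more) — reject
B: has barley, so not paleo — out
C: works as a structure, vegan, no coconut — OK
D: has gelatin, so not vegan; has spelt, so not paleo (and 1 more) — out
E: has egg, so not vegan — reject
F: has barley malt, so not paleo; has coconut oil, so not coconut-free — out
G: works as a structure, paleo, no coconut — valid
H: has brown sugar, so not paleo; has coconut cream, so not coconut-free — reject
I: all constraints satisfied — keep
J: has egg, so not vegan — out
K: has soy, so not paleo — no
L: has coconut, so not coconut-free — no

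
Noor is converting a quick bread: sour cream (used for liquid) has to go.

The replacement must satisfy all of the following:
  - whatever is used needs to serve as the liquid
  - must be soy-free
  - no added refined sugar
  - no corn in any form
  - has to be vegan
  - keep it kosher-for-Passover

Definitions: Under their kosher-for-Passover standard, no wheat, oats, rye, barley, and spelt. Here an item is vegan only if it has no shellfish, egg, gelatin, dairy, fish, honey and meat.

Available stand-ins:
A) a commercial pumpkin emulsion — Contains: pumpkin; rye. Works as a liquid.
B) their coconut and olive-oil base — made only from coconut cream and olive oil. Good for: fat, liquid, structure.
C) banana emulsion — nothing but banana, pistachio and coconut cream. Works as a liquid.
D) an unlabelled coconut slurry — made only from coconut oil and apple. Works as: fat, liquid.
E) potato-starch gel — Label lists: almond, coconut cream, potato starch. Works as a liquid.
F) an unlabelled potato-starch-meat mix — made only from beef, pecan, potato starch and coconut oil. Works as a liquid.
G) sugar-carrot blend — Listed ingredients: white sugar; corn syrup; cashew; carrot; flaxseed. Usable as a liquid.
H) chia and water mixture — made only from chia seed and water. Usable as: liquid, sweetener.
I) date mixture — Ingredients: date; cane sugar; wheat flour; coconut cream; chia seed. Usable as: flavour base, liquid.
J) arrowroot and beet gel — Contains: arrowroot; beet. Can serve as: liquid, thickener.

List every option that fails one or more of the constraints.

A: has rye, so not kosher-for-Passover — reject
B: works as a liquid, no corn, no soy — keep
C: every rule checks out — valid
D: vegan, no refined sugar — keep
E: kosher-for-Passover, vegan — valid
F: has beef, so not vegan — no
G: has corn syrup, so not corn-free; has white sugar, so not no-added-sugar — no
H: only chia seed and water; none excluded — valid
I: has wheat flour, so not kosher-for-Passover; has cane sugar, so not no-added-sugar — no
J: only beet and arrowroot; none excluded — keep

A, F, G, I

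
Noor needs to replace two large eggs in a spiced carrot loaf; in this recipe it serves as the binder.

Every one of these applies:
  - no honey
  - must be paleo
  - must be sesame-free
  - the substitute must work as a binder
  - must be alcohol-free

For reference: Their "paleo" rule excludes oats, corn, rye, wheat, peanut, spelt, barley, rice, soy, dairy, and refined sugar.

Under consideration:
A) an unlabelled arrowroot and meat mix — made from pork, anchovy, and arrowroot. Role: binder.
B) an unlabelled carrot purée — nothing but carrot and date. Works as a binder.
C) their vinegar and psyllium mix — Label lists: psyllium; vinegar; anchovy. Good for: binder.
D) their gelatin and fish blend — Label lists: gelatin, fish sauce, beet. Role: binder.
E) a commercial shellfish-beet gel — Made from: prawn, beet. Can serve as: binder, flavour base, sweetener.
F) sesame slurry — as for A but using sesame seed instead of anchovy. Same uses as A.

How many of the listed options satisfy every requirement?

5

A: only anchovy, pork, and arrowroot; none excluded — valid
B: only date and carrot; none excluded — keep
C: only anchovy, vinegar, and psyllium; none excluded — keep
D: nothing on the exclusion list — OK
E: only prawn and beet; none excluded — OK
F: has sesame seed, so not sesame-free — out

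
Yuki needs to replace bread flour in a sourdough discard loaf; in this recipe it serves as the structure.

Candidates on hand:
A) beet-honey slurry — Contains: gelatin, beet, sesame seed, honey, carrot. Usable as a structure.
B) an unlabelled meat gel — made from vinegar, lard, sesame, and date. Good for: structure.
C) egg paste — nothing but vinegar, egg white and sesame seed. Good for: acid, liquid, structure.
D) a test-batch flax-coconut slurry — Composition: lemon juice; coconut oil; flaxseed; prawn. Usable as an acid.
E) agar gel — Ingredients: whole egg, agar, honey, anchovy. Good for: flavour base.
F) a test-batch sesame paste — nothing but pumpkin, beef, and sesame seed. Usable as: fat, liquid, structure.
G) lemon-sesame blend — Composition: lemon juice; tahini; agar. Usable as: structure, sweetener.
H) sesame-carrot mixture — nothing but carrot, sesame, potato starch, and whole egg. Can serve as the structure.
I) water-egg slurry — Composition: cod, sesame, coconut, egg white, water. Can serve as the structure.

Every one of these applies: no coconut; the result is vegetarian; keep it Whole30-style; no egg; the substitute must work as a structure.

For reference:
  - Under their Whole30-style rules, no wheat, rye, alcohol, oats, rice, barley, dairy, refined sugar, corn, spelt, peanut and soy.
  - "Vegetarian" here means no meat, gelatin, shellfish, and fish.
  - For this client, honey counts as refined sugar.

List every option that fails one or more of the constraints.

A: has honey, so not Whole30-style; has gelatin, so not vegetarian — reject
B: has lard, so not vegetarian — out
C: has egg white, so not egg-free — reject
D: not usable as a structure; has prawn, so not vegetarian (and 1 more) — out
E: not usable as a structure; has honey, so not Whole30-style (and 2 more) — reject
F: has beef, so not vegetarian — out
G: works as a structure, no coconut, Whole30-style — OK
H: has whole egg, so not egg-free — out
I: has cod, so not vegetarian; has egg white, so not egg-free (and 1 more) — no

A, B, C, D, E, F, H, I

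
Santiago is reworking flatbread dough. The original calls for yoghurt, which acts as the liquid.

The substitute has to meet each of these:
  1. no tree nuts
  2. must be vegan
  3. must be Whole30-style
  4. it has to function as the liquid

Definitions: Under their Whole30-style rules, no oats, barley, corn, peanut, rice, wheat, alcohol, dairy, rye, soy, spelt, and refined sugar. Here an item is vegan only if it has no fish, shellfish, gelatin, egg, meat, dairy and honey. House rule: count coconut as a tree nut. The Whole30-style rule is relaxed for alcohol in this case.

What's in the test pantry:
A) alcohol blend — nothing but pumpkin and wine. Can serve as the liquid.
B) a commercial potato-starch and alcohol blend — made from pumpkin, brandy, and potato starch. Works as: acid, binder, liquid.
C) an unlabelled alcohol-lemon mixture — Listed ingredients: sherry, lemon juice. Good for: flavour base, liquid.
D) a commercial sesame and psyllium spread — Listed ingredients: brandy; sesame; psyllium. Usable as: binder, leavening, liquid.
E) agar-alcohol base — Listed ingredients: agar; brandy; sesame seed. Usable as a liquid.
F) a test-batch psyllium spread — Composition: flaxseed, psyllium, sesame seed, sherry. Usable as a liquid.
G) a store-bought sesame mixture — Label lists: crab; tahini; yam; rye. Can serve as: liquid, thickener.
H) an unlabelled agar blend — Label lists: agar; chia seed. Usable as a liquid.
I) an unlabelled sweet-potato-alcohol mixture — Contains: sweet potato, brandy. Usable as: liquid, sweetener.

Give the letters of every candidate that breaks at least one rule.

A: alcohol is permitted under the Whole30-style carve-out; nothing else excluded — valid
B: alcohol is permitted under the Whole30-style carve-out; nothing else excluded — keep
C: alcohol is permitted under the Whole30-style carve-out; nothing else excluded — keep
D: alcohol is permitted under the Whole30-style carve-out; nothing else excluded — keep
E: alcohol is permitted under the Whole30-style carve-out; nothing else excluded — OK
F: alcohol is permitted under the Whole30-style carve-out; nothing else excluded — keep
G: has rye, so not Whole30-style; has crab, so not vegan — reject
H: works as a liquid, Whole30-style, vegan — OK
I: alcohol is permitted under the Whole30-style carve-out; nothing else excluded — OK

G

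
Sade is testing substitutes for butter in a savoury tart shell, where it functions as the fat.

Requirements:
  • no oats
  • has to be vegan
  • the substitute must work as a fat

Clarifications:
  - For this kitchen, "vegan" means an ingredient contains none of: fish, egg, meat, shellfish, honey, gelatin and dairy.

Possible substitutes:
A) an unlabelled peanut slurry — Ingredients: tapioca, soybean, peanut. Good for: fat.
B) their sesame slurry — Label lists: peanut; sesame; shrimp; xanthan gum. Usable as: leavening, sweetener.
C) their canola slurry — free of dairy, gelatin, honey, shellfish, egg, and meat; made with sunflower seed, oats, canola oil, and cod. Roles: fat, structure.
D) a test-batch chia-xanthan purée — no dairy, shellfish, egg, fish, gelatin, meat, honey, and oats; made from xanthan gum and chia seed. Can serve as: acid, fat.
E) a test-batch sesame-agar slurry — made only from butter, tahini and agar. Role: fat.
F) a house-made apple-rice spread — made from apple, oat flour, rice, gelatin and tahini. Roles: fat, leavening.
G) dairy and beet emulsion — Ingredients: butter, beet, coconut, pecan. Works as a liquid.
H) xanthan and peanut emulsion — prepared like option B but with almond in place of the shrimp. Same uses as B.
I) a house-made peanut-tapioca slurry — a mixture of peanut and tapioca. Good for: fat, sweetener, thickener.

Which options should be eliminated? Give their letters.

B, C, E, F, G, H

A: works as a fat, no oats, vegan — keep
B: not usable as a fat; has shrimp, so not vegan — no
C: has cod, so not vegan; has oats, so not oat-free — reject
D: works as a fat, vegan, no oats — valid
E: has butter, so not vegan — reject
F: has gelatin, so not vegan; has oat flour, so not oat-free — no
G: not usable as a fat; has butter, so not vegan — no
H: not usable as a fat — out
I: only peanut and tapioca; none excluded — OK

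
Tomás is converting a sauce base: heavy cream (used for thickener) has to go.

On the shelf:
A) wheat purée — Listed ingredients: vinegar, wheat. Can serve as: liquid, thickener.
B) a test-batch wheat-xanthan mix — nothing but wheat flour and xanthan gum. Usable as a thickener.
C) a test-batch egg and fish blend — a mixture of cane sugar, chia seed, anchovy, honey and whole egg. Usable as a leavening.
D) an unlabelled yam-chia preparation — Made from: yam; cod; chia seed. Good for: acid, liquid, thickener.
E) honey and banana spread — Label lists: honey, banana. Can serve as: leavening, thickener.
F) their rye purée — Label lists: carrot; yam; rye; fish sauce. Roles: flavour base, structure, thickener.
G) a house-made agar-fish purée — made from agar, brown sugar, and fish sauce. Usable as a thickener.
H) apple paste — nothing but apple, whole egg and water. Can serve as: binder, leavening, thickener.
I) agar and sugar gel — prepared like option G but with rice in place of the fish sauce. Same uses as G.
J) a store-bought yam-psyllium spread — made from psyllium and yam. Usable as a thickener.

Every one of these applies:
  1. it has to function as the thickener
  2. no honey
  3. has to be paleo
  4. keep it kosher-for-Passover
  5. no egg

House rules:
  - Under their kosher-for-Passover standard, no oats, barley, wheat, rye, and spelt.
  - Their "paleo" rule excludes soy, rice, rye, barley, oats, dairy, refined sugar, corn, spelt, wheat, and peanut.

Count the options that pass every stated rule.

2

A: has wheat, so not kosher-for-Passover; has wheat, so not paleo — no
B: has wheat flour, so not kosher-for-Passover; has wheat flour, so not paleo — out
C: not usable as a thickener; has cane sugar, so not paleo (and 2 more) — out
D: no egg, no honey — OK
E: has honey, so not honey-free — no
F: has rye, so not kosher-for-Passover; has rye, so not paleo — no
G: has brown sugar, so not paleo — no
H: has whole egg, so not egg-free — out
I: has rice, so not paleo — no
J: only psyllium and yam; none excluded — keep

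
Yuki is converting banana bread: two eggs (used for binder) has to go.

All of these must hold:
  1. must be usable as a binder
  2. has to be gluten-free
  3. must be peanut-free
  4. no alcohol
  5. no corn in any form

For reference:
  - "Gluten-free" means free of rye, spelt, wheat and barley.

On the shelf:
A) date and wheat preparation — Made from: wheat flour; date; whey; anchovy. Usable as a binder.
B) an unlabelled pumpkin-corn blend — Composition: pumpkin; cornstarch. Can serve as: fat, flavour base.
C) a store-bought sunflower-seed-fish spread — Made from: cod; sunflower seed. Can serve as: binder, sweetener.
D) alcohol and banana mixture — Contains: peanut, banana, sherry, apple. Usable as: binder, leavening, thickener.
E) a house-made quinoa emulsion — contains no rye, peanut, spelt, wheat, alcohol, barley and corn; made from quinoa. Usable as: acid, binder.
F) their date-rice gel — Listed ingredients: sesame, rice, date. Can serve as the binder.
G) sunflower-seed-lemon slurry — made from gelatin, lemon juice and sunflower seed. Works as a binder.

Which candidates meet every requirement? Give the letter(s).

A: has wheat flour, so not gluten-free — reject
B: not usable as a binder; has cornstarch, so not corn-free — out
C: all constraints satisfied — keep
D: has peanut, so not peanut-free; has sherry, so not alcohol-free — reject
E: no alcohol, no peanut — OK
F: no alcohol, no corn — OK
G: works as a binder, gluten-free, no alcohol — valid

C, E, F, G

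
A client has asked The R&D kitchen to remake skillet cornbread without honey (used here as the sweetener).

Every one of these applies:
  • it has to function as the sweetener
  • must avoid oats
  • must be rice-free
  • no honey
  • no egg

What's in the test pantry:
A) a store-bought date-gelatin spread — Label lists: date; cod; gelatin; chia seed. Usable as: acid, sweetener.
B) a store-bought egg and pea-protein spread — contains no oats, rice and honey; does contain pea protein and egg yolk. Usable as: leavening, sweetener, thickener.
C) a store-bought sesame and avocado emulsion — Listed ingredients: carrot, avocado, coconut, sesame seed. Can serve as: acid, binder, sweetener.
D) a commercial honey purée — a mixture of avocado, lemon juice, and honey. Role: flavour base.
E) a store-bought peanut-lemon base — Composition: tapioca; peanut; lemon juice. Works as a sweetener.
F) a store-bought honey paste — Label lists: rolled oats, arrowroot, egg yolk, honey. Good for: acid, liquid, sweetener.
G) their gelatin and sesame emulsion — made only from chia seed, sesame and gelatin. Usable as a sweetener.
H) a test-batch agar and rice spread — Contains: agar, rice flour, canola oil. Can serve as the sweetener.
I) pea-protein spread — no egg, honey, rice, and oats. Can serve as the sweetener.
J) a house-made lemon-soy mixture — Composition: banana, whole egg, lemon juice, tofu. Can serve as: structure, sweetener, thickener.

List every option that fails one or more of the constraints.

B, D, F, H, J

A: every rule checks out — OK
B: has egg yolk, so not egg-free — reject
C: no rice, no egg — keep
D: not usable as a sweetener; has honey, so not honey-free — reject
E: works as a sweetener, no honey, no oats — OK
F: has egg yolk, so not egg-free; has honey, so not honey-free (and 1 more) — out
G: only gelatin, sesame, and chia seed; none excluded — OK
H: has rice flour, so not rice-free — out
I: no honey, no rice — OK
J: has whole egg, so not egg-free — out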